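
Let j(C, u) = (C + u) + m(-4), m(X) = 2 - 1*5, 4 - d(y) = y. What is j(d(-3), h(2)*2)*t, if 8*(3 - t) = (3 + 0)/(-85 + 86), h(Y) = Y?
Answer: 21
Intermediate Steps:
d(y) = 4 - y
m(X) = -3 (m(X) = 2 - 5 = -3)
j(C, u) = -3 + C + u (j(C, u) = (C + u) - 3 = -3 + C + u)
t = 21/8 (t = 3 - (3 + 0)/(8*(-85 + 86)) = 3 - 3/(8*1) = 3 - 3/8 = 21/8 ≈ 2.6250)
j(d(-3), h(2)*2)*t = (-3 + (4 - 1*(-3)) + 2*2)*(21/8) = (-3 + (4 + 3) + 4)*(21/8) = (-3 + 7 + 4)*(21/8) = 8*(21/8) = 21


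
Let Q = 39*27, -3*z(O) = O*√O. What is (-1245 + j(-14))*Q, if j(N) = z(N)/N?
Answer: -1310985 - 351*I*√14 ≈ -1.311e+6 - 1313.3*I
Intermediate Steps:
z(O) = -O^(3/2)/3 (z(O) = -O*√O/3 = -O^(3/2)/3)
Q = 1053
j(N) = -√N/3 (j(N) = (-N^(3/2)/3)/N = -√N/3)
(-1245 + j(-14))*Q = (-1245 - I*√14/3)*1053 = -1310985 - 351*I*√14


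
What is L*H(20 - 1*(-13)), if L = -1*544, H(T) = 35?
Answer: -19040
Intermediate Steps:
L = -544
L*H(20 - 1*(-13)) = -544*35 = -19040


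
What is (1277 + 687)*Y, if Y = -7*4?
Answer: -54992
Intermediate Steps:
Y = -28
(1277 + 687)*Y = (1277 + 687)*(-28) = 1964*(-28) = -54992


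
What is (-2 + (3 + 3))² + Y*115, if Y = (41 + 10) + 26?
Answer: 8871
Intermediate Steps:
Y = 77 (Y = 51 + 26 = 77)
(-2 + (3 + 3))² + Y*115 = (-2 + (3 + 3))² + 77*115 = (-2 + 6)² + 8855 = 4² + 8855 = 16 + 8855 = 8871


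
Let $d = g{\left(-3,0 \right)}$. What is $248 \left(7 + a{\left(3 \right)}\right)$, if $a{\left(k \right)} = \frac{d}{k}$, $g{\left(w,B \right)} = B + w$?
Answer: $1488$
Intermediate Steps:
$d = -3$ ($d = 0 - 3 = -3$)
$a{\left(k \right)} = - \frac{3}{k}$
$248 \left(7 + a{\left(3 \right)}\right) = 248 \left(7 - \frac{3}{3}\right) = 248 \left(7 - 1\right) = 248 \cdot 6 = 1488$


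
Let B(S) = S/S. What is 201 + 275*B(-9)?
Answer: 476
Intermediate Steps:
B(S) = 1
201 + 275*B(-9) = 201 + 275*1 = 201 + 275 = 476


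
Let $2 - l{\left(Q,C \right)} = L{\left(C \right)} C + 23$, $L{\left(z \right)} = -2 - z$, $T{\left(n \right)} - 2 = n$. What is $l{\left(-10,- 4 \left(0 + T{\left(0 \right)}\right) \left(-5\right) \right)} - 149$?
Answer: $1510$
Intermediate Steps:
$T{\left(n \right)} = 2 + n$
$l{\left(Q,C \right)} = -21 - C \left(-2 - C\right)$ ($l{\left(Q,C \right)} = 2 - \left(\left(-2 - C\right) C + 23\right) = 2 - \left(C \left(-2 - C\right) + 23\right) = 2 - \left(23 + C \left(-2 - C\right)\right) = -21 - C \left(-2 - C\right)$)
$l{\left(-10,- 4 \left(0 + T{\left(0 \right)}\right) \left(-5\right) \right)} - 149 = \left(-21 + - 4 \left(0 + \left(2 + 0\right)\right) \left(-5\right) \left(2 + - 4 \left(0 + \left(2 + 0\right)\right) \left(-5\right)\right)\right) - 149 = \left(-21 + - 4 \left(0 + 2\right) \left(-5\right) \left(2 + - 4 \left(0 + 2\right) \left(-5\right)\right)\right) - 149 = \left(-21 + \left(-4\right) 2 \left(-5\right) \left(2 + \left(-4\right) 2 \left(-5\right)\right)\right) - 149 = \left(-21 + \left(-8\right) \left(-5\right) \left(2 - -40\right)\right) - 149 = \left(-21 + 40 \left(2 + 40\right)\right) - 149 = \left(-21 + 40 \cdot 42\right) - 149 = \left(-21 + 1680\right) - 149 = 1659 - 149 = 1510$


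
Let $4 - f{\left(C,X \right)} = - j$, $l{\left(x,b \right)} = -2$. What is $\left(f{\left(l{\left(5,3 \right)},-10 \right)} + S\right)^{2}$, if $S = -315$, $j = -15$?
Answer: $106276$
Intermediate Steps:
$f{\left(C,X \right)} = -11$ ($f{\left(C,X \right)} = 4 - \left(-1\right) \left(-15\right) = 4 - 15 = -11$)
$\left(f{\left(l{\left(5,3 \right)},-10 \right)} + S\right)^{2} = \left(-11 - 315\right)^{2} = \left(-326\right)^{2} = 106276$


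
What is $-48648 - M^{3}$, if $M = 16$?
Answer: $-52744$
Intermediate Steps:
$-48648 - M^{3} = -48648 - 16^{3} = -48648 - 4096 = -52744$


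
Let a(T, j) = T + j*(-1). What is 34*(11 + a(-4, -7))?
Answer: 476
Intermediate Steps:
a(T, j) = T - j
34*(11 + a(-4, -7)) = 34*(11 + (-4 - 1*(-7))) = 34*(11 + (-4 + 7)) = 34*(11 + 3) = 34*14 = 476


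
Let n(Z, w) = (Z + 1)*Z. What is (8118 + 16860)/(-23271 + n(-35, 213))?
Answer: -24978/22081 ≈ -1.1312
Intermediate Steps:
n(Z, w) = Z*(1 + Z) (n(Z, w) = (1 + Z)*Z = Z*(1 + Z))
(8118 + 16860)/(-23271 + n(-35, 213)) = (8118 + 16860)/(-23271 - 35*(1 - 35)) = 24978/(-23271 - 35*(-34)) = 24978/(-23271 + 1190) = 24978/(-22081) = 24978*(-1/22081) = -24978/22081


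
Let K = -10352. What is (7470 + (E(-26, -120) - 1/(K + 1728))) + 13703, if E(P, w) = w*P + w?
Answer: 208467953/8624 ≈ 24173.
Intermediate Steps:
E(P, w) = w + P*w (E(P, w) = P*w + w = w + P*w)
(7470 + (E(-26, -120) - 1/(K + 1728))) + 13703 = (7470 + (-120*(1 - 26) - 1/(-10352 + 1728))) + 13703 = (7470 + (-120*(-25) - 1/(-8624))) + 13703 = (7470 + (3000 - 1*(-1/8624))) + 13703 = (7470 + (3000 + 1/8624)) + 13703 = (7470 + 25872001/8624) + 13703 = 90293281/8624 + 13703 = 208467953/8624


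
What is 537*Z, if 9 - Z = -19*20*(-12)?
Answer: -2443887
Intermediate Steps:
Z = -4551 (Z = 9 - (-19*20)*(-12) = 9 - (-380)*(-12) = 9 - 1*4560 = 9 - 4560 = -4551)
537*Z = 537*(-4551) = -2443887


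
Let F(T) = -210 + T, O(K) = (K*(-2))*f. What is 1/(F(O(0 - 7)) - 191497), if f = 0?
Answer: -1/191707 ≈ -5.2163e-6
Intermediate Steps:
O(K) = 0 (O(K) = (K*(-2))*0 = -2*K*0 = 0)
1/(F(O(0 - 7)) - 191497) = 1/((-210 + 0) - 191497) = 1/(-210 - 191497) = 1/(-191707) = -1/191707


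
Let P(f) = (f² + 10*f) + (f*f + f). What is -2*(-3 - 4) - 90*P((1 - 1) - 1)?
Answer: 824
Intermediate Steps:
P(f) = 2*f² + 11*f (P(f) = (f² + 10*f) + (f² + f) = (f² + 10*f) + (f + f²) = 2*f² + 11*f)
-2*(-3 - 4) - 90*P((1 - 1) - 1) = -2*(-3 - 4) - 90*((1 - 1) - 1)*(11 + 2*((1 - 1) - 1)) = -2*(-7) - 90*(0 - 1)*(11 + 2*(0 - 1)) = 14 - (-90)*(11 + 2*(-1)) = 14 - (-90)*(11 - 2) = 14 - (-90)*9 = 14 - 90*(-9) = 14 + 810 = 824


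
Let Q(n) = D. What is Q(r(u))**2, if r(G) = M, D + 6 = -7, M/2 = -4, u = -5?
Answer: 169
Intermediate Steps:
M = -8 (M = 2*(-4) = -8)
D = -13 (D = -6 - 7 = -13)
r(G) = -8
Q(n) = -13
Q(r(u))**2 = (-13)**2 = 169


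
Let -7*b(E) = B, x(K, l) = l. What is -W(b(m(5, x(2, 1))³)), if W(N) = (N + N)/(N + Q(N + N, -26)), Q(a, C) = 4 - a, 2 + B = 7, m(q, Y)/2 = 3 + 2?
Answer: 10/33 ≈ 0.30303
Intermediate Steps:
m(q, Y) = 10 (m(q, Y) = 2*(3 + 2) = 2*5 = 10)
B = 5 (B = -2 + 7 = 5)
b(E) = -5/7 (b(E) = -⅐*5 = -5/7)
W(N) = 2*N/(4 - N) (W(N) = (N + N)/(N + (4 - (N + N))) = (2*N)/(N + (4 - 2*N)) = (2*N)/(4 - N) = 2*N/(4 - N))
-W(b(m(5, x(2, 1))³)) = -(-2)*(-5)/(7*(-4 - 5/7)) = -(-2)*(-5)/(7*(-33/7)) = -(-2)*(-5)*(-7)/(7*33) = -1*(-10/33) = 10/33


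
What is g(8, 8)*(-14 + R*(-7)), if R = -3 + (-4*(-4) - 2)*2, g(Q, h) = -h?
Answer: 1512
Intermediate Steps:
R = 25 (R = -3 + (16 - 2)*2 = -3 + 14*2 = -3 + 28 = 25)
g(8, 8)*(-14 + R*(-7)) = (-1*8)*(-14 + 25*(-7)) = -8*(-14 - 175) = -8*(-189) = 1512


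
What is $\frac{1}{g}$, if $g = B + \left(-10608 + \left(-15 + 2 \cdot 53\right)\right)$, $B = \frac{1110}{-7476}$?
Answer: $- \frac{1246}{13104367} \approx -9.5083 \cdot 10^{-5}$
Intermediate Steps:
$B = - \frac{185}{1246}$ ($B = 1110 \left(- \frac{1}{7476}\right) = - \frac{185}{1246} \approx -0.14848$)
$g = - \frac{13104367}{1246}$ ($g = - \frac{185}{1246} + \left(-10608 + \left(-15 + 2 \cdot 53\right)\right) = - \frac{185}{1246} + \left(-10608 + \left(-15 + 106\right)\right) = - \frac{185}{1246} + \left(-10608 + 91\right) = - \frac{185}{1246} - 10517 = - \frac{13104367}{1246} \approx -10517.0$)
$\frac{1}{g} = \frac{1}{- \frac{13104367}{1246}} = - \frac{1246}{13104367}$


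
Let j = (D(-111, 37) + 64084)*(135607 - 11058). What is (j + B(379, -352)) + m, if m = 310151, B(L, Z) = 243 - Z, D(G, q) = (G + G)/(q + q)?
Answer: 7981535215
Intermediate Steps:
D(G, q) = G/q (D(G, q) = (2*G)/((2*q)) = (2*G)*(1/(2*q)) = G/q)
j = 7981224469 (j = (-111/37 + 64084)*(135607 - 11058) = (-111*1/37 + 64084)*124549 = (-3 + 64084)*124549 = 64081*124549 = 7981224469)
(j + B(379, -352)) + m = (7981224469 + (243 - 1*(-352))) + 310151 = (7981224469 + (243 + 352)) + 310151 = (7981224469 + 595) + 310151 = 7981225064 + 310151 = 7981535215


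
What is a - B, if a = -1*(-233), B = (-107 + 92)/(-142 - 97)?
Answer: 55672/239 ≈ 232.94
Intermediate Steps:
B = 15/239 (B = -15/(-239) = -15*(-1/239) = 15/239 ≈ 0.062762)
a = 233
a - B = 233 - 1*15/239 = 233 - 15/239 = 55672/239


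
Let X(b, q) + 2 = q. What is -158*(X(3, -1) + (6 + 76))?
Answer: -12482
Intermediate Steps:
X(b, q) = -2 + q
-158*(X(3, -1) + (6 + 76)) = -158*((-2 - 1) + (6 + 76)) = -158*(-3 + 82) = -158*79 = -1*12482 = -12482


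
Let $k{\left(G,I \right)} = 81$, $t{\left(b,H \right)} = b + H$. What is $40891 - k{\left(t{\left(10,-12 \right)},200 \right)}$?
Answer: $40810$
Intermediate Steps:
$t{\left(b,H \right)} = H + b$
$40891 - k{\left(t{\left(10,-12 \right)},200 \right)} = 40891 - 81 = 40810$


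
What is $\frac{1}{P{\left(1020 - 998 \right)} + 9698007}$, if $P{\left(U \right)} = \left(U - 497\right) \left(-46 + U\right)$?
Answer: $\frac{1}{9709407} \approx 1.0299 \cdot 10^{-7}$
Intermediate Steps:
$P{\left(U \right)} = \left(-497 + U\right) \left(-46 + U\right)$
$\frac{1}{P{\left(1020 - 998 \right)} + 9698007} = \frac{1}{\left(22862 + \left(1020 - 998\right)^{2} - 543 \left(1020 - 998\right)\right) + 9698007} = \frac{1}{\left(22862 + 22^{2} - 11946\right) + 9698007} = \frac{1}{\left(22862 + 484 - 11946\right) + 9698007} = \frac{1}{11400 + 9698007} = \frac{1}{9709407}$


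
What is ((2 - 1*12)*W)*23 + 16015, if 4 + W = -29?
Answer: 23605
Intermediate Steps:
W = -33 (W = -4 - 29 = -33)
((2 - 1*12)*W)*23 + 16015 = ((2 - 1*12)*(-33))*23 + 16015 = ((2 - 12)*(-33))*23 + 16015 = -10*(-33)*23 + 16015 = 330*23 + 16015 = 7590 + 16015 = 23605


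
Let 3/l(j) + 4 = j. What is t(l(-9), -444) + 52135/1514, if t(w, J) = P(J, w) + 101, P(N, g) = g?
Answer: 2661095/19682 ≈ 135.20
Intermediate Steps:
l(j) = 3/(-4 + j)
t(w, J) = 101 + w (t(w, J) = w + 101 = 101 + w)
t(l(-9), -444) + 52135/1514 = (101 + 3/(-4 - 9)) + 52135/1514 = (101 + 3/(-13)) + 52135*(1/1514) = (101 + 3*(-1/13)) + 52135/1514 = (101 - 3/13) + 52135/1514 = 1310/13 + 52135/1514 = 2661095/19682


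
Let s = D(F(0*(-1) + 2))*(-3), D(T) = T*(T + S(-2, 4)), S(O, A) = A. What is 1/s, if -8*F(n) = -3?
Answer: -64/315 ≈ -0.20317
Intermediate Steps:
F(n) = 3/8 (F(n) = -1/8*(-3) = 3/8)
D(T) = T*(4 + T) (D(T) = T*(T + 4) = T*(4 + T))
s = -315/64 (s = (3*(4 + 3/8)/8)*(-3) = ((3/8)*(35/8))*(-3) = (105/64)*(-3) = -315/64 ≈ -4.9219)
1/s = 1/(-315/64) = -64/315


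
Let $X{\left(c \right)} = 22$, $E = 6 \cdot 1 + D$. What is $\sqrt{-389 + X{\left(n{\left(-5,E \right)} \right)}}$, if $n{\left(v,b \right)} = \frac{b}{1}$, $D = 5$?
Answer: $i \sqrt{367} \approx 19.157 i$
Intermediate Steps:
$E = 11$ ($E = 6 \cdot 1 + 5 = 6 + 5 = 11$)
$n{\left(v,b \right)} = b$ ($n{\left(v,b \right)} = b 1 = b$)
$\sqrt{-389 + X{\left(n{\left(-5,E \right)} \right)}} = \sqrt{-389 + 22} = \sqrt{-367} = i \sqrt{367}$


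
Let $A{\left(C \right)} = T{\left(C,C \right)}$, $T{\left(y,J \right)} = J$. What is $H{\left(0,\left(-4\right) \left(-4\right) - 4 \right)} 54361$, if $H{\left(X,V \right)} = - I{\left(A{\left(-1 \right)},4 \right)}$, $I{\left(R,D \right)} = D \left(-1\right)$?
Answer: $217444$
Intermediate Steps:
$A{\left(C \right)} = C$
$I{\left(R,D \right)} = - D$
$H{\left(X,V \right)} = 4$ ($H{\left(X,V \right)} = - \left(-1\right) 4 = \left(-1\right) \left(-4\right) = 4$)
$H{\left(0,\left(-4\right) \left(-4\right) - 4 \right)} 54361 = 4 \cdot 54361 = 217444$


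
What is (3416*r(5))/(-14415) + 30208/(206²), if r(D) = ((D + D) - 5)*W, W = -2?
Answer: 94253104/30585747 ≈ 3.0816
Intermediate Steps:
r(D) = 10 - 4*D (r(D) = ((D + D) - 5)*(-2) = (2*D - 5)*(-2) = (-5 + 2*D)*(-2) = 10 - 4*D)
(3416*r(5))/(-14415) + 30208/(206²) = (3416*(10 - 4*5))/(-14415) + 30208/(206²) = (3416*(10 - 20))*(-1/14415) + 30208/42436 = (3416*(-10))*(-1/14415) + 30208*(1/42436) = -34160*(-1/14415) + 7552/10609 = 6832/2883 + 7552/10609 = 94253104/30585747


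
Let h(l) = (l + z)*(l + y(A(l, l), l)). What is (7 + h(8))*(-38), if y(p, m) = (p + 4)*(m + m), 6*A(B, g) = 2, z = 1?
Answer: -26714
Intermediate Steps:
A(B, g) = 1/3 (A(B, g) = (1/6)*2 = 1/3)
y(p, m) = 2*m*(4 + p) (y(p, m) = (4 + p)*(2*m) = 2*m*(4 + p))
h(l) = 29*l*(1 + l)/3 (h(l) = (l + 1)*(l + 2*l*(4 + 1/3)) = (1 + l)*(l + 2*l*(13/3)) = (1 + l)*(l + 26*l/3) = (1 + l)*(29*l/3) = 29*l*(1 + l)/3)
(7 + h(8))*(-38) = (7 + (29/3)*8*(1 + 8))*(-38) = (7 + (29/3)*8*9)*(-38) = (7 + 696)*(-38) = 703*(-38) = -26714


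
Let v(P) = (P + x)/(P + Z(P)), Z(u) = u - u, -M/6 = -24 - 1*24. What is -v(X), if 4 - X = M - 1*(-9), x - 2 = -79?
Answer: -370/293 ≈ -1.2628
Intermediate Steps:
x = -77 (x = 2 - 79 = -77)
M = 288 (M = -6*(-24 - 1*24) = -6*(-24 - 24) = -6*(-48) = 288)
Z(u) = 0
X = -293 (X = 4 - (288 - 1*(-9)) = 4 - (288 + 9) = 4 - 1*297 = 4 - 297 = -293)
v(P) = (-77 + P)/P (v(P) = (P - 77)/(P + 0) = (-77 + P)/P)
-v(X) = -(-77 - 293)/(-293) = -(-1)*(-370)/293 = -1*370/293 = -370/293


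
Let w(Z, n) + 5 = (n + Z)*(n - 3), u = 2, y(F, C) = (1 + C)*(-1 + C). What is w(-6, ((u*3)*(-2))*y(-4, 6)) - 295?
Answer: 179898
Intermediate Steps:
w(Z, n) = -5 + (-3 + n)*(Z + n) (w(Z, n) = -5 + (n + Z)*(n - 3) = -5 + (Z + n)*(-3 + n) = -5 + (-3 + n)*(Z + n))
w(-6, ((u*3)*(-2))*y(-4, 6)) - 295 = (-5 + (((2*3)*(-2))*(-1 + 6**2))**2 - 3*(-6) - 3*(2*3)*(-2)*(-1 + 6**2) - 6*(2*3)*(-2)*(-1 + 6**2)) - 295 = (-5 + ((6*(-2))*(-1 + 36))**2 + 18 - 3*6*(-2)*(-1 + 36) - 6*6*(-2)*(-1 + 36)) - 295 = (-5 + (-12*35)**2 + 18 - (-36)*35 - (-72)*35) - 295 = (-5 + (-420)**2 + 18 - 3*(-420) - 6*(-420)) - 295 = (-5 + 176400 + 18 + 1260 + 2520) - 295 = 180193 - 295 = 179898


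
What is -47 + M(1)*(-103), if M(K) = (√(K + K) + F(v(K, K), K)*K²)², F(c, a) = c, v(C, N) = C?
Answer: -356 - 206*√2 ≈ -647.33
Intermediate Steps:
M(K) = (K³ + √2*√K)² (M(K) = (√(K + K) + K*K²)² = (√(2*K) + K³)² = (√2*√K + K³)² = (K³ + √2*√K)²)
-47 + M(1)*(-103) = -47 + (1³ + √2*√1)²*(-103) = -47 + (1 + √2*1)²*(-103) = -47 + (1 + √2)²*(-103) = -47 - 103*(1 + √2)²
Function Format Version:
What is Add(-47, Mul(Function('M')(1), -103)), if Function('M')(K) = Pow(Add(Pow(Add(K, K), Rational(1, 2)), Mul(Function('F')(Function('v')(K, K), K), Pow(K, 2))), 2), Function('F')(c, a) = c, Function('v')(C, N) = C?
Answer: Add(-356, Mul(-206, Pow(2, Rational(1, 2)))) ≈ -647.33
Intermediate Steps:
Function('M')(K) = Pow(Add(Pow(K, 3), Mul(Pow(2, Rational(1, 2)), Pow(K, Rational(1, 2)))), 2) (Function('M')(K) = Pow(Add(Pow(Add(K, K), Rational(1, 2)), Mul(K, Pow(K, 2))), 2) = Pow(Add(Pow(Mul(2, K), Rational(1, 2)), Pow(K, 3)), 2) = Pow(Add(Mul(Pow(2, Rational(1, 2)), Pow(K, Rational(1, 2))), Pow(K, 3)), 2) = Pow(Add(Pow(K, 3), Mul(Pow(2, Rational(1, 2)), Pow(K, Rational(1, 2)))), 2))
Add(-47, Mul(Function('M')(1), -103)) = Add(-47, Mul(Pow(Add(Pow(1, 3), Mul(Pow(2, Rational(1, 2)), Pow(1, Rational(1, 2)))), 2), -103)) = Add(-47, Mul(Pow(Add(1, Mul(Pow(2, Rational(1, 2)), 1)), 2), -103)) = Add(-47, Mul(Pow(Add(1, Pow(2, Rational(1, 2))), 2), -103)) = Add(-47, Mul(-103, Pow(Add(1, Pow(2, Rational(1, 2))), 2)))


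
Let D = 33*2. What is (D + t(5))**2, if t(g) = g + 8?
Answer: 6241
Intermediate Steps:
t(g) = 8 + g
D = 66
(D + t(5))**2 = (66 + (8 + 5))**2 = (66 + 13)**2 = 79**2 = 6241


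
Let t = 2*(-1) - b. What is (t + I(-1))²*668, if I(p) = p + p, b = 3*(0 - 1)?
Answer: 668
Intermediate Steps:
b = -3 (b = 3*(-1) = -3)
I(p) = 2*p
t = 1 (t = 2*(-1) - 1*(-3) = -2 + 3 = 1)
(t + I(-1))²*668 = (1 + 2*(-1))²*668 = (1 - 2)²*668 = (-1)²*668 = 1*668 = 668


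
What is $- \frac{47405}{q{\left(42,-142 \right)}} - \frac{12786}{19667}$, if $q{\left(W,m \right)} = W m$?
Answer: $\frac{12057161}{1652028} \approx 7.2984$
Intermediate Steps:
$- \frac{47405}{q{\left(42,-142 \right)}} - \frac{12786}{19667} = - \frac{47405}{42 \left(-142\right)} - \frac{12786}{19667} = - \frac{47405}{-5964} - \frac{12786}{19667} = \left(-47405\right) \left(- \frac{1}{5964}\right) - \frac{12786}{19667} = \frac{47405}{5964} - \frac{12786}{19667} = \frac{12057161}{1652028}$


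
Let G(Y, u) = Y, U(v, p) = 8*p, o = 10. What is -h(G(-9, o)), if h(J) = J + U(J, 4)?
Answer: -23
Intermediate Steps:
h(J) = 32 + J (h(J) = J + 8*4 = J + 32 = 32 + J)
-h(G(-9, o)) = -(32 - 9) = -1*23 = -23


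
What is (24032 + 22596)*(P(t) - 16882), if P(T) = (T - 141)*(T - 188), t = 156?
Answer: -809555336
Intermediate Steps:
P(T) = (-188 + T)*(-141 + T) (P(T) = (-141 + T)*(-188 + T) = (-188 + T)*(-141 + T))
(24032 + 22596)*(P(t) - 16882) = (24032 + 22596)*((26508 + 156**2 - 329*156) - 16882) = 46628*((26508 + 24336 - 51324) - 16882) = 46628*(-480 - 16882) = 46628*(-17362) = -809555336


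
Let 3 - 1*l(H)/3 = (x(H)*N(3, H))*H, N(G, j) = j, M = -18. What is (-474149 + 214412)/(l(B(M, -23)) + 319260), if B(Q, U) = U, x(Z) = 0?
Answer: -86579/106423 ≈ -0.81354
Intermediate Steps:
l(H) = 9 (l(H) = 9 - 3*0*H*H = 9 - 0*H = 9 - 3*0 = 9 + 0 = 9)
(-474149 + 214412)/(l(B(M, -23)) + 319260) = (-474149 + 214412)/(9 + 319260) = -259737/319269 = -259737*1/319269 = -86579/106423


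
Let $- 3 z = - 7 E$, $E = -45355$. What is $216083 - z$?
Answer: $\frac{965734}{3} \approx 3.2191 \cdot 10^{5}$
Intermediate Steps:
$z = - \frac{317485}{3}$ ($z = - \frac{\left(-7\right) \left(-45355\right)}{3} = \left(- \frac{1}{3}\right) 317485 = - \frac{317485}{3} \approx -1.0583 \cdot 10^{5}$)
$216083 - z = 216083 - - \frac{317485}{3} = 216083 + \frac{317485}{3} = \frac{965734}{3}$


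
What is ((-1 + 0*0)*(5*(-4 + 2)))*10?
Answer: 100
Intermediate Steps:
((-1 + 0*0)*(5*(-4 + 2)))*10 = ((-1 + 0)*(5*(-2)))*10 = -1*(-10)*10 = 10*10 = 100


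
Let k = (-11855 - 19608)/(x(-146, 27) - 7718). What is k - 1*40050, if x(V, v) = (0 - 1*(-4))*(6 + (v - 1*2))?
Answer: -304108237/7594 ≈ -40046.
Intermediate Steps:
x(V, v) = 16 + 4*v (x(V, v) = (0 + 4)*(6 + (v - 2)) = 4*(6 + (-2 + v)) = 4*(4 + v) = 16 + 4*v)
k = 31463/7594 (k = (-11855 - 19608)/((16 + 4*27) - 7718) = -31463/((16 + 108) - 7718) = -31463/(124 - 7718) = -31463/(-7594) = -31463*(-1/7594) = 31463/7594 ≈ 4.1431)
k - 1*40050 = 31463/7594 - 1*40050 = 31463/7594 - 40050 = -304108237/7594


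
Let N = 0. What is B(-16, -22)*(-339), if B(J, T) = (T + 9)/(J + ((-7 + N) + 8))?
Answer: -1469/5 ≈ -293.80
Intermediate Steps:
B(J, T) = (9 + T)/(1 + J) (B(J, T) = (T + 9)/(J + ((-7 + 0) + 8)) = (9 + T)/(J + (-7 + 8)) = (9 + T)/(J + 1) = (9 + T)/(1 + J))
B(-16, -22)*(-339) = ((9 - 22)/(1 - 16))*(-339) = (-13/(-15))*(-339) = -1/15*(-13)*(-339) = (13/15)*(-339) = -1469/5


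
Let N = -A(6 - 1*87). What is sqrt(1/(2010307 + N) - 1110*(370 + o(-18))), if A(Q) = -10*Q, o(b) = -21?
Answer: I*sqrt(1564311111187747013)/2009497 ≈ 622.41*I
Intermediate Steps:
N = -810 (N = -(-10)*(6 - 1*87) = -(-10)*(6 - 87) = -(-10)*(-81) = -1*810 = -810)
sqrt(1/(2010307 + N) - 1110*(370 + o(-18))) = sqrt(1/(2010307 - 810) - 1110*(370 - 21)) = sqrt(1/2009497 - 1110*349) = sqrt(1/2009497 - 387390) = sqrt(-778459042829/2009497) = I*sqrt(1564311111187747013)/2009497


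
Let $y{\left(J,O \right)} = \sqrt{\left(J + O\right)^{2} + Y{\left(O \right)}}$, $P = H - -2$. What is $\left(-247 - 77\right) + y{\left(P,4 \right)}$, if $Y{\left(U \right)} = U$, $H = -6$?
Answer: $-322$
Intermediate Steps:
$P = -4$ ($P = -6 - -2 = -6 + 2 = -4$)
$y{\left(J,O \right)} = \sqrt{O + \left(J + O\right)^{2}}$ ($y{\left(J,O \right)} = \sqrt{\left(J + O\right)^{2} + O} = \sqrt{O + \left(J + O\right)^{2}}$)
$\left(-247 - 77\right) + y{\left(P,4 \right)} = \left(-247 - 77\right) + \sqrt{4 + \left(-4 + 4\right)^{2}} = -324 + \sqrt{4 + 0^{2}} = -324 + \sqrt{4 + 0} = -324 + \sqrt{4} = -324 + 2 = -322$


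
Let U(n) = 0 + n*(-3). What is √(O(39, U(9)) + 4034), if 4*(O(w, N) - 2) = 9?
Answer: √16153/2 ≈ 63.547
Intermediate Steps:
U(n) = -3*n (U(n) = 0 - 3*n = -3*n)
O(w, N) = 17/4 (O(w, N) = 2 + (¼)*9 = 2 + 9/4 = 17/4)
√(O(39, U(9)) + 4034) = √(17/4 + 4034) = √(16153/4) = √16153/2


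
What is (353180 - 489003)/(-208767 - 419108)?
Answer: 135823/627875 ≈ 0.21632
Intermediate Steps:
(353180 - 489003)/(-208767 - 419108) = -135823/(-627875) = -135823*(-1/627875) = 135823/627875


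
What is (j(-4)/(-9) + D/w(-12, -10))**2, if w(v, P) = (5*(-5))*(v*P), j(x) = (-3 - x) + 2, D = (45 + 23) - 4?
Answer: 17689/140625 ≈ 0.12579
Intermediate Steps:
D = 64 (D = 68 - 4 = 64)
j(x) = -1 - x
w(v, P) = -25*P*v
(j(-4)/(-9) + D/w(-12, -10))**2 = ((-1 - 1*(-4))/(-9) + 64/((-25*(-10)*(-12))))**2 = ((-1 + 4)*(-1/9) + 64/(-3000))**2 = (3*(-1/9) + 64*(-1/3000))**2 = (-1/3 - 8/375)**2 = (-133/375)**2 = 17689/140625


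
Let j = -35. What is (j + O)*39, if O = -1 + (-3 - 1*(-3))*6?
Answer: -1404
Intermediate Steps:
O = -1 (O = -1 + (-3 + 3)*6 = -1 + 0*6 = -1 + 0 = -1)
(j + O)*39 = (-35 - 1)*39 = -36*39 = -1404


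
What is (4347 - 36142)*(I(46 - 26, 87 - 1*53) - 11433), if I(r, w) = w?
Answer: 362431205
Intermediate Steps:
(4347 - 36142)*(I(46 - 26, 87 - 1*53) - 11433) = (4347 - 36142)*((87 - 1*53) - 11433) = -31795*((87 - 53) - 11433) = -31795*(34 - 11433) = -31795*(-11399) = 362431205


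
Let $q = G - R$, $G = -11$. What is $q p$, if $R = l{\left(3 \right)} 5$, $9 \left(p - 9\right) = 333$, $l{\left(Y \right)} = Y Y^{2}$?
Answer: $-6716$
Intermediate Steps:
$l{\left(Y \right)} = Y^{3}$
$p = 46$ ($p = 9 + \frac{1}{9} \cdot 333 = 9 + 37 = 46$)
$R = 135$ ($R = 3^{3} \cdot 5 = 27 \cdot 5 = 135$)
$q = -146$ ($q = -11 - 135 = -146$)
$q p = \left(-146\right) 46 = -6716$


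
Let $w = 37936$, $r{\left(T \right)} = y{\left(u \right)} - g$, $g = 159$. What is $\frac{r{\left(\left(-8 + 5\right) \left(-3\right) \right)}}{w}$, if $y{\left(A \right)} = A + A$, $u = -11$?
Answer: $- \frac{181}{37936} \approx -0.0047712$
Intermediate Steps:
$y{\left(A \right)} = 2 A$
$r{\left(T \right)} = -181$ ($r{\left(T \right)} = 2 \left(-11\right) - 159 = -22 - 159 = -181$)
$\frac{r{\left(\left(-8 + 5\right) \left(-3\right) \right)}}{w} = - \frac{181}{37936}$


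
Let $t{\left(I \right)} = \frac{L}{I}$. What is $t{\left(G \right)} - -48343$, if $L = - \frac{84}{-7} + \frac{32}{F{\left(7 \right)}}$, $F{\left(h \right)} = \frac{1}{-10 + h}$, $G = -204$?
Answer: $\frac{821838}{17} \approx 48343.0$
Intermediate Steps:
$L = -84$ ($L = - \frac{84}{-7} + \frac{32}{\frac{1}{-10 + 7}} = \left(-84\right) \left(- \frac{1}{7}\right) + \frac{32}{\frac{1}{-3}} = 12 + \frac{32}{- \frac{1}{3}} = 12 + 32 \left(-3\right) = 12 - 96 = -84$)
$t{\left(I \right)} = - \frac{84}{I}$
$t{\left(G \right)} - -48343 = - \frac{84}{-204} - -48343 = \left(-84\right) \left(- \frac{1}{204}\right) + 48343 = \frac{7}{17} + 48343 = \frac{821838}{17}$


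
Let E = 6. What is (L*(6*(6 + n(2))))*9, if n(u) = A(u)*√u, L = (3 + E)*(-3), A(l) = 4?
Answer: -8748 - 5832*√2 ≈ -16996.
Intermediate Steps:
L = -27 (L = (3 + 6)*(-3) = 9*(-3) = -27)
n(u) = 4*√u
(L*(6*(6 + n(2))))*9 = -162*(6 + 4*√2)*9 = -27*(36 + 24*√2)*9 = (-972 - 648*√2)*9 = -8748 - 5832*√2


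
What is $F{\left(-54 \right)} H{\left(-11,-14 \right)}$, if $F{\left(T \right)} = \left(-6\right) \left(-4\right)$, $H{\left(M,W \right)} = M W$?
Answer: $3696$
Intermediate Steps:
$F{\left(T \right)} = 24$
$F{\left(-54 \right)} H{\left(-11,-14 \right)} = 24 \left(\left(-11\right) \left(-14\right)\right) = 24 \cdot 154 = 3696$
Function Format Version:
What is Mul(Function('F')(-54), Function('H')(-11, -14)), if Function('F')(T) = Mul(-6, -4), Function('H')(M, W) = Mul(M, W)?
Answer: 3696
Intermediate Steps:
Function('F')(T) = 24
Mul(Function('F')(-54), Function('H')(-11, -14)) = Mul(24, Mul(-11, -14)) = Mul(24, 154) = 3696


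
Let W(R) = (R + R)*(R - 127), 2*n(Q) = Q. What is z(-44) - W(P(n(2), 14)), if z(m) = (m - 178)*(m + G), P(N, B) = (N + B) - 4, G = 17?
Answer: 8546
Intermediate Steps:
n(Q) = Q/2
P(N, B) = -4 + B + N (P(N, B) = (B + N) - 4 = -4 + B + N)
z(m) = (-178 + m)*(17 + m) (z(m) = (m - 178)*(m + 17) = (-178 + m)*(17 + m))
W(R) = 2*R*(-127 + R) (W(R) = (2*R)*(-127 + R) = 2*R*(-127 + R))
z(-44) - W(P(n(2), 14)) = (-3026 + (-44)**2 - 161*(-44)) - 2*(-4 + 14 + (1/2)*2)*(-127 + (-4 + 14 + (1/2)*2)) = (-3026 + 1936 + 7084) - 2*(-4 + 14 + 1)*(-127 + (-4 + 14 + 1)) = 5994 - 2*11*(-127 + 11) = 5994 - 2*11*(-116) = 5994 - 1*(-2552) = 5994 + 2552 = 8546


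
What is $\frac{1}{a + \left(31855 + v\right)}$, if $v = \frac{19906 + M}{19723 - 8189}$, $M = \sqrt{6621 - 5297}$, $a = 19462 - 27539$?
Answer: $\frac{790872994793}{18806743001506710} - \frac{5767 \sqrt{331}}{18806743001506710} \approx 4.2053 \cdot 10^{-5}$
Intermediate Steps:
$a = -8077$ ($a = 19462 - 27539 = -8077$)
$M = 2 \sqrt{331}$ ($M = \sqrt{1324} = 2 \sqrt{331} \approx 36.387$)
$v = \frac{9953}{5767} + \frac{\sqrt{331}}{5767}$ ($v = \frac{19906 + 2 \sqrt{331}}{19723 - 8189} = \frac{19906 + 2 \sqrt{331}}{11534} = \left(19906 + 2 \sqrt{331}\right) \frac{1}{11534} = \frac{9953}{5767} + \frac{\sqrt{331}}{5767} \approx 1.729$)
$\frac{1}{a + \left(31855 + v\right)} = \frac{1}{-8077 + \left(31855 + \left(\frac{9953}{5767} + \frac{\sqrt{331}}{5767}\right)\right)} = \frac{1}{-8077 + \left(\frac{183717738}{5767} + \frac{\sqrt{331}}{5767}\right)} = \frac{1}{\frac{137137679}{5767} + \frac{\sqrt{331}}{5767}}$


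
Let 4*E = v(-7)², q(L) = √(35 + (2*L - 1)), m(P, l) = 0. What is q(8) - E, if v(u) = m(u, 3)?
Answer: 5*√2 ≈ 7.0711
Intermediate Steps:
v(u) = 0
q(L) = √(34 + 2*L) (q(L) = √(35 + (-1 + 2*L)) = √(34 + 2*L))
E = 0 (E = (¼)*0² = (¼)*0 = 0)
q(8) - E = √(34 + 2*8) - 1*0 = √(34 + 16) + 0 = √50 + 0 = 5*√2 + 0 = 5*√2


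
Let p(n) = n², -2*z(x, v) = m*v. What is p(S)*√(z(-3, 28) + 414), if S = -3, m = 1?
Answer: 180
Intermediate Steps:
z(x, v) = -v/2
p(S)*√(z(-3, 28) + 414) = (-3)²*√(-½*28 + 414) = 9*√(-14 + 414) = 9*√400 = 9*20 = 180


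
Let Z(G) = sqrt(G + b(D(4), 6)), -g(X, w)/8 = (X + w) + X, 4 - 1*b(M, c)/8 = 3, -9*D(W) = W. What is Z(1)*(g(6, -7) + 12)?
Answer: -84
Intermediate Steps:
D(W) = -W/9
b(M, c) = 8 (b(M, c) = 32 - 8*3 = 32 - 24 = 8)
g(X, w) = -16*X - 8*w (g(X, w) = -8*((X + w) + X) = -8*(w + 2*X) = -16*X - 8*w)
Z(G) = sqrt(8 + G) (Z(G) = sqrt(G + 8) = sqrt(8 + G))
Z(1)*(g(6, -7) + 12) = sqrt(8 + 1)*((-16*6 - 8*(-7)) + 12) = sqrt(9)*((-96 + 56) + 12) = 3*(-40 + 12) = 3*(-28) = -84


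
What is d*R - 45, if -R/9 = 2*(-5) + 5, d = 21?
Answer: 900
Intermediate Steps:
R = 45 (R = -9*(2*(-5) + 5) = -9*(-10 + 5) = -9*(-5) = 45)
d*R - 45 = 21*45 - 45 = 945 - 45 = 900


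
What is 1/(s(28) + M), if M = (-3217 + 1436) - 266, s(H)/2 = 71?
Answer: -1/1905 ≈ -0.00052493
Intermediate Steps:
s(H) = 142 (s(H) = 2*71 = 142)
M = -2047 (M = -1781 - 266 = -2047)
1/(s(28) + M) = 1/(142 - 2047) = 1/(-1905) = -1/1905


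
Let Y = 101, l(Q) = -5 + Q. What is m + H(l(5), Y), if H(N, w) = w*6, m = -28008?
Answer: -27402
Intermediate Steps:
H(N, w) = 6*w
m + H(l(5), Y) = -28008 + 6*101 = -28008 + 606 = -27402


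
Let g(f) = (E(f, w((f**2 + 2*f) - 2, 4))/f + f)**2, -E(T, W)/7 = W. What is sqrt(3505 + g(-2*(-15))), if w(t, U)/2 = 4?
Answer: sqrt(966709)/15 ≈ 65.548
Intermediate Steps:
w(t, U) = 8 (w(t, U) = 2*4 = 8)
E(T, W) = -7*W
g(f) = (f - 56/f)**2 (g(f) = ((-7*8)/f + f)**2 = (-56/f + f)**2 = (f - 56/f)**2)
sqrt(3505 + g(-2*(-15))) = sqrt(3505 + (-56 + (-2*(-15))**2)**2/(-2*(-15))**2) = sqrt(3505 + (-56 + 30**2)**2/30**2) = sqrt(3505 + (-56 + 900)**2/900) = sqrt(3505 + (1/900)*844**2) = sqrt(3505 + (1/900)*712336) = sqrt(3505 + 178084/225) = sqrt(966709/225) = sqrt(966709)/15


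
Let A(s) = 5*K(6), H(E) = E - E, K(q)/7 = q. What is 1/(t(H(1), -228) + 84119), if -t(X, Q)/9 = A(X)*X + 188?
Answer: 1/82427 ≈ 1.2132e-5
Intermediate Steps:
K(q) = 7*q
H(E) = 0
A(s) = 210 (A(s) = 5*(7*6) = 5*42 = 210)
t(X, Q) = -1692 - 1890*X (t(X, Q) = -9*(210*X + 188) = -9*(188 + 210*X) = -1692 - 1890*X)
1/(t(H(1), -228) + 84119) = 1/((-1692 - 1890*0) + 84119) = 1/((-1692 + 0) + 84119) = 1/(-1692 + 84119) = 1/82427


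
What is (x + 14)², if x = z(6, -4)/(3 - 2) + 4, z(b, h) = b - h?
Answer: 784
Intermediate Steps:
x = 14 (x = (6 - 1*(-4))/(3 - 2) + 4 = (6 + 4)/1 + 4 = 10*1 + 4 = 10 + 4 = 14)
(x + 14)² = (14 + 14)² = 28² = 784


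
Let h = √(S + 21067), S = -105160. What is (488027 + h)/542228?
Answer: 488027/542228 + I*√84093/542228 ≈ 0.90004 + 0.00053481*I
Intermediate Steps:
h = I*√84093 (h = √(-105160 + 21067) = √(-84093) = I*√84093 ≈ 289.99*I)
(488027 + h)/542228 = (488027 + I*√84093)/542228 = (488027 + I*√84093)*(1/542228) = 488027/542228 + I*√84093/542228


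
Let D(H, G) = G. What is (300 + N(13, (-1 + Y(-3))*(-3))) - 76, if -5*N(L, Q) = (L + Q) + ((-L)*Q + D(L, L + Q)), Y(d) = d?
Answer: 1226/5 ≈ 245.20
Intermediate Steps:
N(L, Q) = -2*L/5 - 2*Q/5 + L*Q/5 (N(L, Q) = -((L + Q) + ((-L)*Q + (L + Q)))/5 = -((L + Q) + (-L*Q + (L + Q)))/5 = -((L + Q) + (L + Q - L*Q))/5 = -(2*L + 2*Q - L*Q)/5 = -2*L/5 - 2*Q/5 + L*Q/5)
(300 + N(13, (-1 + Y(-3))*(-3))) - 76 = (300 + (-⅖*13 - 2*(-1 - 3)*(-3)/5 + (⅕)*13*((-1 - 3)*(-3)))) - 76 = (300 + (-26/5 - (-8)*(-3)/5 + (⅕)*13*(-4*(-3)))) - 76 = (300 + (-26/5 - ⅖*12 + (⅕)*13*12)) - 76 = (300 + (-26/5 - 24/5 + 156/5)) - 76 = (300 + 106/5) - 76 = 1606/5 - 76 = 1226/5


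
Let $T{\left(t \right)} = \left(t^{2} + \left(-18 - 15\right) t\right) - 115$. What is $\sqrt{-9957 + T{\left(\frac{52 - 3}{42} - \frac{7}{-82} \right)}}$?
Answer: $\frac{i \sqrt{152980658}}{123} \approx 100.56 i$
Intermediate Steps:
$T{\left(t \right)} = -115 + t^{2} - 33 t$ ($T{\left(t \right)} = \left(t^{2} - 33 t\right) - 115 = -115 + t^{2} - 33 t$)
$\sqrt{-9957 + T{\left(\frac{52 - 3}{42} - \frac{7}{-82} \right)}} = \sqrt{-9957 - \left(115 - \left(\frac{52 - 3}{42} - \frac{7}{-82}\right)^{2} + 33 \left(\frac{52 - 3}{42} - \frac{7}{-82}\right)\right)} = \sqrt{-9957 - \left(115 - \left(\left(52 - 3\right) \frac{1}{42} - - \frac{7}{82}\right)^{2} + 33 \left(\left(52 - 3\right) \frac{1}{42} - - \frac{7}{82}\right)\right)} = \sqrt{-9957 - \left(115 - \left(49 \cdot \frac{1}{42} + \frac{7}{82}\right)^{2} + 33 \left(49 \cdot \frac{1}{42} + \frac{7}{82}\right)\right)} = \sqrt{-9957 - \left(115 - \left(\frac{7}{6} + \frac{7}{82}\right)^{2} + 33 \left(\frac{7}{6} + \frac{7}{82}\right)\right)} = \sqrt{-9957 - \left(\frac{6409}{41} - \frac{23716}{15129}\right)} = \sqrt{-9957 - \frac{2341205}{15129}} = \sqrt{- \frac{152980658}{15129}} = \frac{i \sqrt{152980658}}{123}$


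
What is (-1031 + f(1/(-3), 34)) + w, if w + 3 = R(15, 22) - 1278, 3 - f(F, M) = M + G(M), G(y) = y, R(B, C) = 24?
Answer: -2353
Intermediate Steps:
f(F, M) = 3 - 2*M (f(F, M) = 3 - (M + M) = 3 - 2*M)
w = -1257 (w = -3 + (24 - 1278) = -3 - 1254 = -1257)
(-1031 + f(1/(-3), 34)) + w = (-1031 + (3 - 2*34)) - 1257 = (-1031 + (3 - 68)) - 1257 = (-1031 - 65) - 1257 = -1096 - 1257 = -2353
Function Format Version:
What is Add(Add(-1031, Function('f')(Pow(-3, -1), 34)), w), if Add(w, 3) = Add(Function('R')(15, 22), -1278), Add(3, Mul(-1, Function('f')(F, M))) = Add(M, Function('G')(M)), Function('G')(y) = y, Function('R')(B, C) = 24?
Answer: -2353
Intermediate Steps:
Function('f')(F, M) = Add(3, Mul(-2, M)) (Function('f')(F, M) = Add(3, Mul(-1, Add(M, M))) = Add(3, Mul(-1, Mul(2, M))) = Add(3, Mul(-2, M)))
w = -1257 (w = Add(-3, Add(24, -1278)) = Add(-3, -1254) = -1257)
Add(Add(-1031, Function('f')(Pow(-3, -1), 34)), w) = Add(Add(-1031, Add(3, Mul(-2, 34))), -1257) = Add(Add(-1031, Add(3, -68)), -1257) = Add(Add(-1031, -65), -1257) = Add(-1096, -1257) = -2353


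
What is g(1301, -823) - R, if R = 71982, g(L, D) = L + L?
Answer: -69380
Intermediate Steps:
g(L, D) = 2*L
g(1301, -823) - R = 2*1301 - 1*71982 = 2602 - 71982 = -69380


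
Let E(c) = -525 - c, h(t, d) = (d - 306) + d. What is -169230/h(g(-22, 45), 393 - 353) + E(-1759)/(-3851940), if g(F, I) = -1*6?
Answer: 162965881829/217634610 ≈ 748.80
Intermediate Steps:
g(F, I) = -6
h(t, d) = -306 + 2*d (h(t, d) = (-306 + d) + d = -306 + 2*d)
-169230/h(g(-22, 45), 393 - 353) + E(-1759)/(-3851940) = -169230/(-306 + 2*(393 - 353)) + (-525 - 1*(-1759))/(-3851940) = -169230/(-306 + 2*40) + (-525 + 1759)*(-1/3851940) = -169230/(-306 + 80) + 1234*(-1/3851940) = -169230/(-226) - 617/1925970 = -169230*(-1/226) - 617/1925970 = 84615/113 - 617/1925970 = 162965881829/217634610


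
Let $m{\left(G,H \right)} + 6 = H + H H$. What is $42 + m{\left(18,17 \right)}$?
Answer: $342$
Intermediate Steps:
$m{\left(G,H \right)} = -6 + H + H^{2}$ ($m{\left(G,H \right)} = -6 + \left(H + H H\right) = -6 + \left(H + H^{2}\right) = -6 + H + H^{2}$)
$42 + m{\left(18,17 \right)} = 42 + \left(-6 + 17 + 17^{2}\right) = 42 + \left(-6 + 17 + 289\right) = 42 + 300 = 342$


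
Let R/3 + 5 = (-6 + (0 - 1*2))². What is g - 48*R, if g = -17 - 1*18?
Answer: -8531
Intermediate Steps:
g = -35 (g = -17 - 18 = -35)
R = 177 (R = -15 + 3*(-6 + (0 - 1*2))² = -15 + 3*(-6 + (0 - 2))² = -15 + 3*(-6 - 2)² = -15 + 3*(-8)² = -15 + 3*64 = -15 + 192 = 177)
g - 48*R = -35 - 48*177 = -35 - 8496 = -8531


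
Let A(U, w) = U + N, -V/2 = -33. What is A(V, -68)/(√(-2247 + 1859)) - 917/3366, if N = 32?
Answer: -917/3366 - 49*I*√97/97 ≈ -0.27243 - 4.9752*I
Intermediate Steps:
V = 66 (V = -2*(-33) = 66)
A(U, w) = 32 + U (A(U, w) = U + 32 = 32 + U)
A(V, -68)/(√(-2247 + 1859)) - 917/3366 = (32 + 66)/(√(-2247 + 1859)) - 917/3366 = 98/(√(-388)) - 917*1/3366 = 98/((2*I*√97)) - 917/3366 = 98*(-I*√97/194) - 917/3366 = -49*I*√97/97 - 917/3366 = -917/3366 - 49*I*√97/97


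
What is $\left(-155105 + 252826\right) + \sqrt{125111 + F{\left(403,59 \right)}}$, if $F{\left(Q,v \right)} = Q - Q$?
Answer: $97721 + \sqrt{125111} \approx 98075.0$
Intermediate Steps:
$F{\left(Q,v \right)} = 0$
$\left(-155105 + 252826\right) + \sqrt{125111 + F{\left(403,59 \right)}} = \left(-155105 + 252826\right) + \sqrt{125111 + 0} = 97721 + \sqrt{125111}$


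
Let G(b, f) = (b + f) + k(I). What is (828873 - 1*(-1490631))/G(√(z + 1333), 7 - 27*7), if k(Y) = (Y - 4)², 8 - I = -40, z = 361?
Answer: 2034205008/1537411 - 12757272*√14/1537411 ≈ 1292.1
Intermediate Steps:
I = 48 (I = 8 - 1*(-40) = 8 + 40 = 48)
k(Y) = (-4 + Y)²
G(b, f) = 1936 + b + f (G(b, f) = (b + f) + (-4 + 48)² = (b + f) + 44² = (b + f) + 1936 = 1936 + b + f)
(828873 - 1*(-1490631))/G(√(z + 1333), 7 - 27*7) = (828873 - 1*(-1490631))/(1936 + √(361 + 1333) + (7 - 27*7)) = (828873 + 1490631)/(1936 + √1694 + (7 - 189)) = 2319504/(1936 + 11*√14 - 182) = 2319504/(1754 + 11*√14)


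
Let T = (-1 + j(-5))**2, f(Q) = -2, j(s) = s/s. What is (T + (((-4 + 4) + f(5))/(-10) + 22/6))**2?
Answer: 3364/225 ≈ 14.951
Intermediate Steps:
j(s) = 1
T = 0 (T = (-1 + 1)**2 = 0**2 = 0)
(T + (((-4 + 4) + f(5))/(-10) + 22/6))**2 = (0 + (((-4 + 4) - 2)/(-10) + 22/6))**2 = (0 + ((0 - 2)*(-1/10) + 22*(1/6)))**2 = (0 + (-2*(-1/10) + 11/3))**2 = (0 + (1/5 + 11/3))**2 = (0 + 58/15)**2 = (58/15)**2 = 3364/225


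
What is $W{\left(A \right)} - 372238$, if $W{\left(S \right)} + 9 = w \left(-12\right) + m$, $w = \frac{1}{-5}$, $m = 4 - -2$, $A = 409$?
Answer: $- \frac{1861193}{5} \approx -3.7224 \cdot 10^{5}$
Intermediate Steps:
$m = 6$ ($m = 4 + 2 = 6$)
$w = - \frac{1}{5} \approx -0.2$
$W{\left(S \right)} = - \frac{3}{5}$ ($W{\left(S \right)} = -9 + \left(\left(- \frac{1}{5}\right) \left(-12\right) + 6\right) = -9 + \left(\frac{12}{5} + 6\right) = -9 + \frac{42}{5} = - \frac{3}{5}$)
$W{\left(A \right)} - 372238 = - \frac{3}{5} - 372238 = - \frac{1861193}{5}$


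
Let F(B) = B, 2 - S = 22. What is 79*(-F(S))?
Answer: 1580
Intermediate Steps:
S = -20 (S = 2 - 1*22 = 2 - 22 = -20)
79*(-F(S)) = 79*(-1*(-20)) = 79*20 = 1580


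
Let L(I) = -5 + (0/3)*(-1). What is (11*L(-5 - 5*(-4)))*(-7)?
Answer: 385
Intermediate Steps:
L(I) = -5 (L(I) = -5 + (0*(⅓))*(-1) = -5 + 0*(-1) = -5 + 0 = -5)
(11*L(-5 - 5*(-4)))*(-7) = (11*(-5))*(-7) = -55*(-7) = 385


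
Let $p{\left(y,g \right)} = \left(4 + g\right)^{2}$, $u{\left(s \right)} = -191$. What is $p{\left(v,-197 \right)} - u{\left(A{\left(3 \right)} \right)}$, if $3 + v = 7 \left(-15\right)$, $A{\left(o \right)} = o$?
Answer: $37440$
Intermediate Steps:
$v = -108$ ($v = -3 + 7 \left(-15\right) = -3 - 105 = -108$)
$p{\left(v,-197 \right)} - u{\left(A{\left(3 \right)} \right)} = \left(4 - 197\right)^{2} - -191 = \left(-193\right)^{2} + 191 = 37249 + 191 = 37440$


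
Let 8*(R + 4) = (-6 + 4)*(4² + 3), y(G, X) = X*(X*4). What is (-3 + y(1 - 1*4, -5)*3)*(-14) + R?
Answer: -16667/4 ≈ -4166.8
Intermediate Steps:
y(G, X) = 4*X² (y(G, X) = X*(4*X) = 4*X²)
R = -35/4 (R = -4 + ((-6 + 4)*(4² + 3))/8 = -4 + (-2*(16 + 3))/8 = -4 + (-2*19)/8 = -4 + (⅛)*(-38) = -4 - 19/4 = -35/4 ≈ -8.7500)
(-3 + y(1 - 1*4, -5)*3)*(-14) + R = (-3 + (4*(-5)²)*3)*(-14) - 35/4 = (-3 + (4*25)*3)*(-14) - 35/4 = (-3 + 100*3)*(-14) - 35/4 = (-3 + 300)*(-14) - 35/4 = 297*(-14) - 35/4 = -4158 - 35/4 = -16667/4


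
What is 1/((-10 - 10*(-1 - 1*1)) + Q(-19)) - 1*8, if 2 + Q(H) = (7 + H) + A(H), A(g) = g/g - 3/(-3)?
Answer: -17/2 ≈ -8.5000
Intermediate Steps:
A(g) = 2 (A(g) = 1 - 3*(-⅓) = 1 + 1 = 2)
Q(H) = 7 + H (Q(H) = -2 + ((7 + H) + 2) = -2 + (9 + H) = 7 + H)
1/((-10 - 10*(-1 - 1*1)) + Q(-19)) - 1*8 = 1/((-10 - 10*(-1 - 1*1)) + (7 - 19)) - 1*8 = 1/((-10 - 10*(-1 - 1)) - 12) - 8 = 1/((-10 - 10*(-2)) - 12) - 8 = 1/((-10 + 20) - 12) - 8 = 1/(10 - 12) - 8 = 1/(-2) - 8 = -½ - 8 = -17/2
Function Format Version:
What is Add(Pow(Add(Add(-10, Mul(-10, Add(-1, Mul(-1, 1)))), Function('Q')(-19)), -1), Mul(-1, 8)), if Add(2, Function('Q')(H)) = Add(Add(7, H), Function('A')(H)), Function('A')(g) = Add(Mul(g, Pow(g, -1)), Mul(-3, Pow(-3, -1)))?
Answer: Rational(-17, 2) ≈ -8.5000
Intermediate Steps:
Function('A')(g) = 2 (Function('A')(g) = Add(1, Mul(-3, Rational(-1, 3))) = Add(1, 1) = 2)
Function('Q')(H) = Add(7, H) (Function('Q')(H) = Add(-2, Add(Add(7, H), 2)) = Add(-2, Add(9, H)) = Add(7, H))
Add(Pow(Add(Add(-10, Mul(-10, Add(-1, Mul(-1, 1)))), Function('Q')(-19)), -1), Mul(-1, 8)) = Add(Pow(Add(Add(-10, Mul(-10, Add(-1, Mul(-1, 1)))), Add(7, -19)), -1), Mul(-1, 8)) = Add(Pow(Add(Add(-10, Mul(-10, Add(-1, -1))), -12), -1), -8) = Add(Pow(Add(Add(-10, Mul(-10, -2)), -12), -1), -8) = Add(Pow(Add(Add(-10, 20), -12), -1), -8) = Add(Pow(Add(10, -12), -1), -8) = Add(Pow(-2, -1), -8) = Add(Rational(-1, 2), -8) = Rational(-17, 2)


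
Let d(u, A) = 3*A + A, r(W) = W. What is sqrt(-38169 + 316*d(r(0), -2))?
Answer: I*sqrt(40697) ≈ 201.73*I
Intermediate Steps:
d(u, A) = 4*A
sqrt(-38169 + 316*d(r(0), -2)) = sqrt(-38169 + 316*(4*(-2))) = sqrt(-38169 + 316*(-8)) = sqrt(-38169 - 2528) = sqrt(-40697) = I*sqrt(40697)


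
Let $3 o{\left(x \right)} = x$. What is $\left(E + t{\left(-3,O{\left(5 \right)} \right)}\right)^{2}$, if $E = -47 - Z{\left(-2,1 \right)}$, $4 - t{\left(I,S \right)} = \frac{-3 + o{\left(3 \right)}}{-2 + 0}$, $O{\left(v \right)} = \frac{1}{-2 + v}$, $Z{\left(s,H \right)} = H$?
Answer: $2025$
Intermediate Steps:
$o{\left(x \right)} = \frac{x}{3}$
$t{\left(I,S \right)} = 3$ ($t{\left(I,S \right)} = 4 - \frac{-3 + \frac{1}{3} \cdot 3}{-2 + 0} = 4 - \frac{-3 + 1}{-2} = 4 - \left(-2\right) \left(- \frac{1}{2}\right) = 4 - 1 = 3$)
$E = -48$ ($E = -47 - 1 = -48$)
$\left(E + t{\left(-3,O{\left(5 \right)} \right)}\right)^{2} = \left(-48 + 3\right)^{2} = \left(-45\right)^{2} = 2025$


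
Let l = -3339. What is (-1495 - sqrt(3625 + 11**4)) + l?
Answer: -4834 - sqrt(18266) ≈ -4969.1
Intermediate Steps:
(-1495 - sqrt(3625 + 11**4)) + l = (-1495 - sqrt(3625 + 11**4)) - 3339 = (-1495 - sqrt(3625 + 14641)) - 3339 = (-1495 - sqrt(18266)) - 3339 = -4834 - sqrt(18266)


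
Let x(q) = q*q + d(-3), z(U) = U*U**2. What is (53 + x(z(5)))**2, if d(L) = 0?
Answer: 245799684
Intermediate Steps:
z(U) = U**3
x(q) = q**2 (x(q) = q*q + 0 = q**2 + 0 = q**2)
(53 + x(z(5)))**2 = (53 + (5**3)**2)**2 = (53 + 125**2)**2 = (53 + 15625)**2 = 15678**2 = 245799684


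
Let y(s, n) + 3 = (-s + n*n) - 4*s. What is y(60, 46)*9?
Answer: 16317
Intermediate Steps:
y(s, n) = -3 + n² - 5*s (y(s, n) = -3 + ((-s + n*n) - 4*s) = -3 + ((-s + n²) - 4*s) = -3 + ((n² - s) - 4*s) = -3 + (n² - 5*s) = -3 + n² - 5*s)
y(60, 46)*9 = (-3 + 46² - 5*60)*9 = (-3 + 2116 - 300)*9 = 1813*9 = 16317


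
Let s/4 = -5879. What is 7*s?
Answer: -164612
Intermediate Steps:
s = -23516 (s = 4*(-5879) = -23516)
7*s = 7*(-23516) = -164612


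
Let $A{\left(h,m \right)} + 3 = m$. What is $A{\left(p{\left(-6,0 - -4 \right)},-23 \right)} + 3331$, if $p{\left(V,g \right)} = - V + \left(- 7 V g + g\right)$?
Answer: $3305$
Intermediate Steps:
$p{\left(V,g \right)} = g - V - 7 V g$ ($p{\left(V,g \right)} = - V - \left(- g + 7 V g\right) = g - V - 7 V g$)
$A{\left(h,m \right)} = -3 + m$
$A{\left(p{\left(-6,0 - -4 \right)},-23 \right)} + 3331 = \left(-3 - 23\right) + 3331 = -26 + 3331 = 3305$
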